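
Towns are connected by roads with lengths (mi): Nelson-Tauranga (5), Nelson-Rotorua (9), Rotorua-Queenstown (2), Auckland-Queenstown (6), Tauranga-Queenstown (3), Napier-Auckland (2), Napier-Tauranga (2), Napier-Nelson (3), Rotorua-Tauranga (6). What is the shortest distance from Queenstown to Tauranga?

3

Some routes from Queenstown to Tauranga:
Queenstown → Rotorua → Tauranga: 2 + 6 = 8
Queenstown → Tauranga: 3
Queenstown → Auckland → Napier → Tauranga: 6 + 2 + 2 = 10
Queenstown → Auckland → Napier → Nelson → Tauranga: 6 + 2 + 3 + 5 = 16
The minimum is 3 mi.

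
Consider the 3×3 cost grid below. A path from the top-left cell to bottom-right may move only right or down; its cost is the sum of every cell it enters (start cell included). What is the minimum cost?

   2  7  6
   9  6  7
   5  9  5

27

Best path: r0c0 -> r0c1 -> r0c2 -> r1c2 -> r2c2
Cost: 2 + 7 + 6 + 7 + 5 = 27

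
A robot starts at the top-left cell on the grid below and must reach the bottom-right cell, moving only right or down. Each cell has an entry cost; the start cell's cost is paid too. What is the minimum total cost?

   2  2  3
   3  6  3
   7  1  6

16

Best path: (0,0)→(0,1)→(0,2)→(1,2)→(2,2)
Cost: 2 + 2 + 3 + 3 + 6 = 16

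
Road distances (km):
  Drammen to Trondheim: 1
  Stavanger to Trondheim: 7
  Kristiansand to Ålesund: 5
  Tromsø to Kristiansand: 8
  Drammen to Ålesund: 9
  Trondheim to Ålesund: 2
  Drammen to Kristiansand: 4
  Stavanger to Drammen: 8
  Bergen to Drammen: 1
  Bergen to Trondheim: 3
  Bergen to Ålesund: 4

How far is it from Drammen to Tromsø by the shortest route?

Comparing a few candidate routes:
Drammen -> Kristiansand -> Tromsø: 4 + 8 = 12
Drammen -> Bergen -> Ålesund -> Kristiansand -> Tromsø: 1 + 4 + 5 + 8 = 18
Drammen -> Ålesund -> Kristiansand -> Tromsø: 9 + 5 + 8 = 22
Drammen -> Trondheim -> Bergen -> Ålesund -> Kristiansand -> Tromsø: 1 + 3 + 4 + 5 + 8 = 21
Drammen -> Trondheim -> Ålesund -> Kristiansand -> Tromsø: 1 + 2 + 5 + 8 = 16
Drammen -> Bergen -> Trondheim -> Ålesund -> Kristiansand -> Tromsø: 1 + 3 + 2 + 5 + 8 = 19
Shortest: 12 km.

12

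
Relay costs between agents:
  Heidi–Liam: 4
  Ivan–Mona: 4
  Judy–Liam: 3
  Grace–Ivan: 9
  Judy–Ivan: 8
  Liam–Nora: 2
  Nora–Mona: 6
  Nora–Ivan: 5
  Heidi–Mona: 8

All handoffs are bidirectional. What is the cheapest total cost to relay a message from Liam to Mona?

8

Routes from Liam to Mona:
Liam → Nora → Mona: 2 + 6 = 8
Liam → Judy → Ivan → Nora → Mona: 3 + 8 + 5 + 6 = 22
Liam → Heidi → Mona: 4 + 8 = 12
Liam → Judy → Ivan → Mona: 3 + 8 + 4 = 15
Liam → Nora → Ivan → Mona: 2 + 5 + 4 = 11
The minimum is 8.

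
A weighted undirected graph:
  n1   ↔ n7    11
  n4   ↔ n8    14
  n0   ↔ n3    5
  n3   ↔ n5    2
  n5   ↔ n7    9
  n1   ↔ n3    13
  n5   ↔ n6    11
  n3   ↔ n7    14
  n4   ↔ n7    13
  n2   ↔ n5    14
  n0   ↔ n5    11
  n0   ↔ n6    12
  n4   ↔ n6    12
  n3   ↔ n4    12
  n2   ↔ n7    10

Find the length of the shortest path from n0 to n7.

Checking several routes:
n0→n3→n5→n7: 5 + 2 + 9 = 16
n0→n3→n1→n7: 5 + 13 + 11 = 29
n0→n5→n7: 11 + 9 = 20
n0→n3→n7: 5 + 14 = 19
n0→n5→n3→n7: 11 + 2 + 14 = 27
Best route has total 16.

16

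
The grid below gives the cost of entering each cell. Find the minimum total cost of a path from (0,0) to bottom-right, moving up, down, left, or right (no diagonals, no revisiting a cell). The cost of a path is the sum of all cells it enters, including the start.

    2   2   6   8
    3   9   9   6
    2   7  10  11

One optimal route is r0c0 -> r0c1 -> r0c2 -> r0c3 -> r1c3 -> r2c3.
Its cost is 2 + 2 + 6 + 8 + 6 + 11 = 35.

35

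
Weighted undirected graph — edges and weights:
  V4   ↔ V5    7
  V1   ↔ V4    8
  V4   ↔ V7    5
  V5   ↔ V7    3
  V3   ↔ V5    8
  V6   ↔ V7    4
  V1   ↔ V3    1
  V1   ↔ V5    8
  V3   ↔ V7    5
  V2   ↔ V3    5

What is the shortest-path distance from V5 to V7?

Checking several routes:
V5 → V4 → V1 → V3 → V7: 7 + 8 + 1 + 5 = 21
V5 → V4 → V7: 7 + 5 = 12
V5 → V1 → V4 → V7: 8 + 8 + 5 = 21
V5 → V3 → V7: 8 + 5 = 13
V5 → V7: 3
V5 → V1 → V3 → V7: 8 + 1 + 5 = 14
Shortest: 3.

3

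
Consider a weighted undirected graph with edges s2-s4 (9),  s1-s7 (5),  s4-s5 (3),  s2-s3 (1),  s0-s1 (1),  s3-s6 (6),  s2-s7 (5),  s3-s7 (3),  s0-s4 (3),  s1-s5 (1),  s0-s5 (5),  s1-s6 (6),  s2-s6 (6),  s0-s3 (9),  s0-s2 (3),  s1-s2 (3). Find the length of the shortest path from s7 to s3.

3

Checking several routes:
s7 -> s1 -> s2 -> s3: 5 + 3 + 1 = 9
s7 -> s1 -> s0 -> s2 -> s3: 5 + 1 + 3 + 1 = 10
s7 -> s3: 3
s7 -> s2 -> s3: 5 + 1 = 6
The minimum is 3.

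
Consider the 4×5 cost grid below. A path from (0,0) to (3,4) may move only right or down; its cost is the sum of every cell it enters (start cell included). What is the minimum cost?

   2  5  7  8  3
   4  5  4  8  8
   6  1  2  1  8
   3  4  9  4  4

Path (0,0) (1,0) (1,1) (2,1) (2,2) (2,3) (3,3) (3,4): 2 + 4 + 5 + 1 + 2 + 1 + 4 + 4 = 23.
For comparison, the top-then-right route costs 45.

23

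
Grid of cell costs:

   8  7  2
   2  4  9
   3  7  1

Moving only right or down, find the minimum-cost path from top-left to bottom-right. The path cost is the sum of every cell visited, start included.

21

Path r0c0 → r1c0 → r2c0 → r2c1 → r2c2: 8 + 2 + 3 + 7 + 1 = 21.
For comparison, the top-then-right route costs 27.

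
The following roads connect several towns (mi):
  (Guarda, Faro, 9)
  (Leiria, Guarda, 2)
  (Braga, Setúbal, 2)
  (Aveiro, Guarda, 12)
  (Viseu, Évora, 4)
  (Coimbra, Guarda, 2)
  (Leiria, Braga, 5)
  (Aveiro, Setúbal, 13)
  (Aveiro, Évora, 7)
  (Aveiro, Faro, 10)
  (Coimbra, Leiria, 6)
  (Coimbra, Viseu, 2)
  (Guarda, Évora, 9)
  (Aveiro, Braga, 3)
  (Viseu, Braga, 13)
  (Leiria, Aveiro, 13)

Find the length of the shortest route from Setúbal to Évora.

12

Some routes from Setúbal to Évora:
Setúbal -> Braga -> Viseu -> Évora: 2 + 13 + 4 = 19
Setúbal -> Braga -> Leiria -> Guarda -> Coimbra -> Viseu -> Évora: 2 + 5 + 2 + 2 + 2 + 4 = 17
Setúbal -> Braga -> Leiria -> Guarda -> Évora: 2 + 5 + 2 + 9 = 18
Setúbal -> Braga -> Aveiro -> Évora: 2 + 3 + 7 = 12
The minimum is 12 mi.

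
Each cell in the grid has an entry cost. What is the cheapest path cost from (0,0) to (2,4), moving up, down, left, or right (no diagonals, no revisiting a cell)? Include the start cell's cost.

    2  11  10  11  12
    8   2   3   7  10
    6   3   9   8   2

Cheapest: r0c0 r1c0 r1c1 r1c2 r1c3 r2c3 r2c4
  2 + 8 + 2 + 3 + 7 + 8 + 2 = 32

32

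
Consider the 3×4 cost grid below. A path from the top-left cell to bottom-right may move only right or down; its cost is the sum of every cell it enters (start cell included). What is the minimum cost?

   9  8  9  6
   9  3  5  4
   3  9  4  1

One optimal route is (0,0) -> (0,1) -> (1,1) -> (1,2) -> (1,3) -> (2,3).
Its cost is 9 + 8 + 3 + 5 + 4 + 1 = 30.

30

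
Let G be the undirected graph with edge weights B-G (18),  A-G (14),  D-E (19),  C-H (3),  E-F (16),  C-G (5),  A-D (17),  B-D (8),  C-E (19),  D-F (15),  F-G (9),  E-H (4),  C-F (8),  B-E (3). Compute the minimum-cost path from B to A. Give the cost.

A few of the B→A routes:
B - D - A: 8 + 17 = 25
B - E - D - A: 3 + 19 + 17 = 39
B - E - C - G - A: 3 + 19 + 5 + 14 = 41
B - E - H - C - G - A: 3 + 4 + 3 + 5 + 14 = 29
B - G - A: 18 + 14 = 32
Shortest: 25.

25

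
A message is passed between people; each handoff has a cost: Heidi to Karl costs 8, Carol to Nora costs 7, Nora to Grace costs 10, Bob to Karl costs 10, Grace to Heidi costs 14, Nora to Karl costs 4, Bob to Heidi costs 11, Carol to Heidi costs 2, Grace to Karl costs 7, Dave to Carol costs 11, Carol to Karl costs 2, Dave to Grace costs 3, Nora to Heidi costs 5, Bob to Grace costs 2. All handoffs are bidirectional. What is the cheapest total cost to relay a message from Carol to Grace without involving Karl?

Checking several routes:
Carol-Heidi-Bob-Grace: 2 + 11 + 2 = 15
Carol-Heidi-Nora-Grace: 2 + 5 + 10 = 17
Carol-Dave-Grace: 11 + 3 = 14
Carol-Nora-Heidi-Bob-Grace: 7 + 5 + 11 + 2 = 25
Carol-Nora-Grace: 7 + 10 = 17
Carol-Heidi-Grace: 2 + 14 = 16
Shortest: 14.

14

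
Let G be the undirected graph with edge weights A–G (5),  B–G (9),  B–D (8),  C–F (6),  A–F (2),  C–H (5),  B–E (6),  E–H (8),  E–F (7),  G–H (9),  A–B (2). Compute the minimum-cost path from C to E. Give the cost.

13

Some routes from C to E:
C-F-E: 6 + 7 = 13
C-H-E: 5 + 8 = 13
C-H-G-A-B-E: 5 + 9 + 5 + 2 + 6 = 27
C-F-A-G-B-E: 6 + 2 + 5 + 9 + 6 = 28
C-H-G-A-F-E: 5 + 9 + 5 + 2 + 7 = 28
C-F-A-B-E: 6 + 2 + 2 + 6 = 16
Best route has total 13.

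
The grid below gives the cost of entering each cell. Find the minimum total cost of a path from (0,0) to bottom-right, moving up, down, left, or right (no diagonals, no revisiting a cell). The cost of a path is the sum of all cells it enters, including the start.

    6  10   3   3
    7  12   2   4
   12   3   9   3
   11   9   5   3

Best path: r0c0 -> r0c1 -> r0c2 -> r1c2 -> r1c3 -> r2c3 -> r3c3
Cost: 6 + 10 + 3 + 2 + 4 + 3 + 3 = 31

31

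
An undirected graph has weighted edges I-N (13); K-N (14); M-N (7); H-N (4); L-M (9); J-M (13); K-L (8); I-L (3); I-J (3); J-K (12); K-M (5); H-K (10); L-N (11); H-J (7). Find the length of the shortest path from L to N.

Some routes from L to N:
L→M→N: 9 + 7 = 16
L→N: 11
L→I→N: 3 + 13 = 16
The minimum is 11.

11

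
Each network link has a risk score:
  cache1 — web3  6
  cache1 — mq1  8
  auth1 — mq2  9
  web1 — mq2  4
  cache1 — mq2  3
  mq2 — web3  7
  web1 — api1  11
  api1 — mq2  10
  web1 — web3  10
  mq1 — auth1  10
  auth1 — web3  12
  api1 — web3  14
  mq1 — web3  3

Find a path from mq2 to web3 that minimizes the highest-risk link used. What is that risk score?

Comparing a few candidate routes:
mq2 - cache1 - mq1 - web3: max(3, 8, 3) = 8
mq2 - web3: max(7) = 7
mq2 - web1 - web3: max(4, 10) = 10
mq2 - cache1 - web3: max(3, 6) = 6
The minimum achievable maximum is 6.

6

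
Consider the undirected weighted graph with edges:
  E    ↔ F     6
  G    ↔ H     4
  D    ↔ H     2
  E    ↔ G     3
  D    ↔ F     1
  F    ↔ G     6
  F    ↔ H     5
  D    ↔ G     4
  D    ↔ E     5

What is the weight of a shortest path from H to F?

Some routes from H to F:
H - D - E - F: 2 + 5 + 6 = 13
H - G - F: 4 + 6 = 10
H - G - D - F: 4 + 4 + 1 = 9
H - D - G - F: 2 + 4 + 6 = 12
H - D - F: 2 + 1 = 3
H - F: 5
Shortest: 3.

3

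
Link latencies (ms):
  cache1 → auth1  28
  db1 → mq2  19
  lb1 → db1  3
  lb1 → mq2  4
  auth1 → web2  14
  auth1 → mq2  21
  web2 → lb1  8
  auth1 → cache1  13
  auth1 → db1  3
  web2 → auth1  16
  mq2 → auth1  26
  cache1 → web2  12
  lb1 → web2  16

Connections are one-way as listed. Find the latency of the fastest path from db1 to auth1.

Candidate routes:
db1-mq2-auth1: 19 + 26 = 45
Shortest: 45 ms.

45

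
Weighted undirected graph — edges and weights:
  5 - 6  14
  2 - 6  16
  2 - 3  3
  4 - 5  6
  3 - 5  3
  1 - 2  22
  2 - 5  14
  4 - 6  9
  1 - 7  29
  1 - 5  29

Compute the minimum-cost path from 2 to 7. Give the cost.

A few of the 2→7 routes:
2 -> 5 -> 1 -> 7: 14 + 29 + 29 = 72
2 -> 3 -> 5 -> 1 -> 7: 3 + 3 + 29 + 29 = 64
2 -> 1 -> 7: 22 + 29 = 51
2 -> 6 -> 5 -> 1 -> 7: 16 + 14 + 29 + 29 = 88
Shortest: 51.

51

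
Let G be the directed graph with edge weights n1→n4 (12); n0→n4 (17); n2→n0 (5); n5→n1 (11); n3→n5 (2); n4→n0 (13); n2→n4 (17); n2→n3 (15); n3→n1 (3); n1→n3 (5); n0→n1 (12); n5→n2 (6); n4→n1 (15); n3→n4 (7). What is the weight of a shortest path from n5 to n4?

Checking several routes:
n5 - n1 - n3 - n4: 11 + 5 + 7 = 23
n5 - n1 - n4: 11 + 12 = 23
n5 - n2 - n4: 6 + 17 = 23
n5 - n2 - n3 - n4: 6 + 15 + 7 = 28
Shortest: 23.

23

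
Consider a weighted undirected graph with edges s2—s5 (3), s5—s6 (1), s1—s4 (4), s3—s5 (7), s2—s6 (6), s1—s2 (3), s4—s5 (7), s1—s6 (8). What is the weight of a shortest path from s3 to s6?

A few of the s3→s6 routes:
s3 -> s5 -> s6: 7 + 1 = 8
s3 -> s5 -> s2 -> s6: 7 + 3 + 6 = 16
s3 -> s5 -> s2 -> s1 -> s6: 7 + 3 + 3 + 8 = 21
Shortest: 8.

8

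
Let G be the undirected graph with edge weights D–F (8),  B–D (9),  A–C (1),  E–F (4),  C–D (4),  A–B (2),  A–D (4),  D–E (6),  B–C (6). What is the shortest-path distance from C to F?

12

Comparing a few candidate routes:
C - D - E - F: 4 + 6 + 4 = 14
C - D - F: 4 + 8 = 12
C - A - D - F: 1 + 4 + 8 = 13
The minimum is 12.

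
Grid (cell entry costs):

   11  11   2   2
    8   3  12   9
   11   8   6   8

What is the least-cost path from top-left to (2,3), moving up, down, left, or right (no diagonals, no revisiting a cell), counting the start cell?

Path [0,0]→[0,1]→[0,2]→[0,3]→[1,3]→[2,3]: 11 + 11 + 2 + 2 + 9 + 8 = 43.

43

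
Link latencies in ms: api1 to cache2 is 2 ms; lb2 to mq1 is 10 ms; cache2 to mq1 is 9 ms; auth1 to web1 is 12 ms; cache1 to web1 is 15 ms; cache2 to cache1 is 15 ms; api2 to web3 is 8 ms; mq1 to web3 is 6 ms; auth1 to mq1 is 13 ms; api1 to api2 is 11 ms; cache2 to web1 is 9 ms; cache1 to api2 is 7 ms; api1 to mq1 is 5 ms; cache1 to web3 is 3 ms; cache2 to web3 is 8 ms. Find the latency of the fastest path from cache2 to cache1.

11

Comparing a few candidate routes:
cache2→cache1: 15
cache2→api1→mq1→web3→cache1: 2 + 5 + 6 + 3 = 16
cache2→web3→cache1: 8 + 3 = 11
Shortest: 11 ms.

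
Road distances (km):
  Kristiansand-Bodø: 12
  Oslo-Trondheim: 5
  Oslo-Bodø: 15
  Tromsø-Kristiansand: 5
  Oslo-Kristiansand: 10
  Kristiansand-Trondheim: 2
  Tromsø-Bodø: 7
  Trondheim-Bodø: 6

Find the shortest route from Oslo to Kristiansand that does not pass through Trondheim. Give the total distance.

Routes from Oslo to Kristiansand avoiding Trondheim:
Oslo-Kristiansand: 10
Oslo-Bodø-Kristiansand: 15 + 12 = 27
Oslo-Bodø-Tromsø-Kristiansand: 15 + 7 + 5 = 27
Best route has total 10 km.

10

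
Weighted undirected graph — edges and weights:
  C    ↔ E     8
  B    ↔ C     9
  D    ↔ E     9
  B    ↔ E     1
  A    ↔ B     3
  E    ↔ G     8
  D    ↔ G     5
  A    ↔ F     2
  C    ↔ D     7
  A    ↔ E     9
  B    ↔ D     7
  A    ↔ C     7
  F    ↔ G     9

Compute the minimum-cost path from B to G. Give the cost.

9

Some routes from B to G:
B → A → E → G: 3 + 9 + 8 = 20
B → D → G: 7 + 5 = 12
B → E → D → G: 1 + 9 + 5 = 15
B → A → F → G: 3 + 2 + 9 = 14
B → E → G: 1 + 8 = 9
The minimum is 9.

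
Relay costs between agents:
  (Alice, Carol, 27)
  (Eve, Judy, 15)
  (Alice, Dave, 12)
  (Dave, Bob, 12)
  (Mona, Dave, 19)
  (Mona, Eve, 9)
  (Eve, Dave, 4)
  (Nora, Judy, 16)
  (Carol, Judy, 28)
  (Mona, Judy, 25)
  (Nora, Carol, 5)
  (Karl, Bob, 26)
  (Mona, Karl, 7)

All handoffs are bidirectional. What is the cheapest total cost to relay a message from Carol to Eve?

36

Some routes from Carol to Eve:
Carol -> Nora -> Judy -> Eve: 5 + 16 + 15 = 36
Carol -> Alice -> Dave -> Eve: 27 + 12 + 4 = 43
Carol -> Judy -> Eve: 28 + 15 = 43
Best route has total 36.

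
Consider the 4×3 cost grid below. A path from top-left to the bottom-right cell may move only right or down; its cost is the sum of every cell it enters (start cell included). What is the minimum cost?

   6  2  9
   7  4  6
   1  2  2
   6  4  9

One optimal route is (0,0) (0,1) (1,1) (2,1) (2,2) (3,2).
Its cost is 6 + 2 + 4 + 2 + 2 + 9 = 25.
For comparison, the top-then-right route costs 34.

25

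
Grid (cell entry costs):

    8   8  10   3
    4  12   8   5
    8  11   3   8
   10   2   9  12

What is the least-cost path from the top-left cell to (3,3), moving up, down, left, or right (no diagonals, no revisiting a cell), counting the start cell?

Best path: r0c0 r1c0 r2c0 r3c0 r3c1 r3c2 r3c3
Cost: 8 + 4 + 8 + 10 + 2 + 9 + 12 = 53

53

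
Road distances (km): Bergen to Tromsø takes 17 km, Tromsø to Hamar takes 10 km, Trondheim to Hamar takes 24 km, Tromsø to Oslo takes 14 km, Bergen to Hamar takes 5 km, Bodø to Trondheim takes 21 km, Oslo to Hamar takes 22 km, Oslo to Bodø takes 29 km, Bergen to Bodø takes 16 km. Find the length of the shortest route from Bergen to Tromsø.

Some routes from Bergen to Tromsø:
Bergen - Tromsø: 17
Bergen - Hamar - Tromsø: 5 + 10 = 15
Bergen - Bodø - Oslo - Tromsø: 16 + 29 + 14 = 59
Bergen - Hamar - Oslo - Tromsø: 5 + 22 + 14 = 41
The minimum is 15 km.

15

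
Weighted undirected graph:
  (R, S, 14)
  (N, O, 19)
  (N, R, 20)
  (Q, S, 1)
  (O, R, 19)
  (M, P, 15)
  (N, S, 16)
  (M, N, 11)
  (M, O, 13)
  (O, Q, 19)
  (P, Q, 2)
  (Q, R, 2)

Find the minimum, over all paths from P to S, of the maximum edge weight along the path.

Comparing a few candidate routes:
P→Q→O→N→S: max(2, 19, 19, 16) = 19
P→Q→S: max(2, 1) = 2
P→Q→O→M→N→S: max(2, 19, 13, 11, 16) = 19
P→M→N→S: max(15, 11, 16) = 16
P→Q→R→S: max(2, 2, 14) = 14
P→Q→O→R→S: max(2, 19, 19, 14) = 19
Smallest bottleneck: 2.

2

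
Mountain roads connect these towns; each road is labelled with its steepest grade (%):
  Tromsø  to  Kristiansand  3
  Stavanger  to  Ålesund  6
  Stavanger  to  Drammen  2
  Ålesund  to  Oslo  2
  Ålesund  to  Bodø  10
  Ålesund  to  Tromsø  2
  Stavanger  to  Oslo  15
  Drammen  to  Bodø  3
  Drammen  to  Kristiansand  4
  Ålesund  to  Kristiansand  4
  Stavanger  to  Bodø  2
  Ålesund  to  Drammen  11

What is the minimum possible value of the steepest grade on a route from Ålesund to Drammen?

4

Some routes from Ålesund to Drammen:
Ålesund -> Kristiansand -> Drammen: max(4, 4) = 4
Ålesund -> Stavanger -> Bodø -> Drammen: max(6, 2, 3) = 6
Ålesund -> Tromsø -> Kristiansand -> Drammen: max(2, 3, 4) = 4
Smallest bottleneck: 4%.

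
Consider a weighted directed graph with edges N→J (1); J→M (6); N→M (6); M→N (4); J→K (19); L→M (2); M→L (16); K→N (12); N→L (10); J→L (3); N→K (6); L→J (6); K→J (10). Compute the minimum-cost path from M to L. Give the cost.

8

Paths from M to L:
M-N-J-L: 4 + 1 + 3 = 8
M-N-L: 4 + 10 = 14
M-N-K-J-L: 4 + 6 + 10 + 3 = 23
M-L: 16
Best route has total 8.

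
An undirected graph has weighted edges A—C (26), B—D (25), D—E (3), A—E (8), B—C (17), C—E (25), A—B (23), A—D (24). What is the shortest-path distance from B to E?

Checking several routes:
B -> A -> E: 23 + 8 = 31
B -> D -> E: 25 + 3 = 28
B -> C -> E: 17 + 25 = 42
B -> A -> D -> E: 23 + 24 + 3 = 50
Shortest: 28.

28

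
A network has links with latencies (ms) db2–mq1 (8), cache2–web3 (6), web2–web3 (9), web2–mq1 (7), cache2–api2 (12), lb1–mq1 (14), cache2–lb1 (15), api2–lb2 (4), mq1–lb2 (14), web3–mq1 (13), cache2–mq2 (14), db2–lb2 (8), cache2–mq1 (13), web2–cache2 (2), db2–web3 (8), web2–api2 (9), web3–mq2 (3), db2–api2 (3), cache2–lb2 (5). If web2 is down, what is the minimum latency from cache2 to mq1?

13

Comparing a few candidate routes:
cache2 -> web3 -> mq1: 6 + 13 = 19
cache2 -> mq1: 13
cache2 -> lb2 -> mq1: 5 + 14 = 19
Shortest: 13 ms.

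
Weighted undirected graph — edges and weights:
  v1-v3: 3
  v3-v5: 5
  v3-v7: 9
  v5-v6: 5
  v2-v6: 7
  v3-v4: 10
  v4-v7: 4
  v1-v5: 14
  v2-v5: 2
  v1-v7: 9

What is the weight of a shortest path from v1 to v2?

10

Checking several routes:
v1 → v5 → v2: 14 + 2 = 16
v1 → v3 → v5 → v6 → v2: 3 + 5 + 5 + 7 = 20
v1 → v3 → v5 → v2: 3 + 5 + 2 = 10
Shortest: 10.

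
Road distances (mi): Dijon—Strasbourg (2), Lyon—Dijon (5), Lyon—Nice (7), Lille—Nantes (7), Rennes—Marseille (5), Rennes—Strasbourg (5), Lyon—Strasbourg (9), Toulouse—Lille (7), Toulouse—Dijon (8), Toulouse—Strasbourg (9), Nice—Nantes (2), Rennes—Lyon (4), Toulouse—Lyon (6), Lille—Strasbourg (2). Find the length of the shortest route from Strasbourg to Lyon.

7

Checking several routes:
Strasbourg→Lyon: 9
Strasbourg→Dijon→Lyon: 2 + 5 = 7
Strasbourg→Lille→Toulouse→Lyon: 2 + 7 + 6 = 15
Strasbourg→Toulouse→Lyon: 9 + 6 = 15
Strasbourg→Rennes→Lyon: 5 + 4 = 9
Shortest: 7 mi.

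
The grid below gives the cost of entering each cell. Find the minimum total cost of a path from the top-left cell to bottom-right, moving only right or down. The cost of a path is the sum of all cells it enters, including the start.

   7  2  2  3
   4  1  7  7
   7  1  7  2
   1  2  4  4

21

Take r0c0→r0c1→r1c1→r2c1→r3c1→r3c2→r3c3 for a total of 7 + 2 + 1 + 1 + 2 + 4 + 4 = 21.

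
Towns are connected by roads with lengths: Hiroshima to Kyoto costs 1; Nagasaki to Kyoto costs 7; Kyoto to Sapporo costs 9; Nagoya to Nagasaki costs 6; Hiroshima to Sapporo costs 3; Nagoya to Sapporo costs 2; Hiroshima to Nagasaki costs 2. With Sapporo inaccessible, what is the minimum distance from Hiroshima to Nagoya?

Candidate routes:
Hiroshima→Nagasaki→Nagoya: 2 + 6 = 8
Hiroshima→Kyoto→Nagasaki→Nagoya: 1 + 7 + 6 = 14
The minimum is 8.

8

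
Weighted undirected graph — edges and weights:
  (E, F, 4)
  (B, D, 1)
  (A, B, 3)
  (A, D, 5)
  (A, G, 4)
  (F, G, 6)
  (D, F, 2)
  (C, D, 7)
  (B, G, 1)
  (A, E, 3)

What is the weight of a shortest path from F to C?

A few of the F→C routes:
F-D-C: 2 + 7 = 9
F-E-A-B-D-C: 4 + 3 + 3 + 1 + 7 = 18
F-G-B-D-C: 6 + 1 + 1 + 7 = 15
The minimum is 9.

9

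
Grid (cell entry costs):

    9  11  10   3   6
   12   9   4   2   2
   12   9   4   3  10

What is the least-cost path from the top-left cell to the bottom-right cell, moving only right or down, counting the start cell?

47

One optimal route is [0,0] -> [0,1] -> [0,2] -> [0,3] -> [1,3] -> [1,4] -> [2,4].
Its cost is 9 + 11 + 10 + 3 + 2 + 2 + 10 = 47.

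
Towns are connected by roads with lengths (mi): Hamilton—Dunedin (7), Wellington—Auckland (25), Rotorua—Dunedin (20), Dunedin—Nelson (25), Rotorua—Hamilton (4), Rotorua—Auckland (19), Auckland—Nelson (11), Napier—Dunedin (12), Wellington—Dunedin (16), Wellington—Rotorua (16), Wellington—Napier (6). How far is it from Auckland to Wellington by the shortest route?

25

Some routes from Auckland to Wellington:
Auckland → Nelson → Dunedin → Wellington: 11 + 25 + 16 = 52
Auckland → Rotorua → Hamilton → Dunedin → Wellington: 19 + 4 + 7 + 16 = 46
Auckland → Wellington: 25
Auckland → Rotorua → Hamilton → Dunedin → Napier → Wellington: 19 + 4 + 7 + 12 + 6 = 48
Auckland → Rotorua → Wellington: 19 + 16 = 35
Shortest: 25 mi.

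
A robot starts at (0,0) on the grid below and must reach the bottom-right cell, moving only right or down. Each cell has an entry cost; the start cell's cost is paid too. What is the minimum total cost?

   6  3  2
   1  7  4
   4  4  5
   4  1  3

Cheapest: (0,0) -> (1,0) -> (2,0) -> (2,1) -> (3,1) -> (3,2)
  6 + 1 + 4 + 4 + 1 + 3 = 19

19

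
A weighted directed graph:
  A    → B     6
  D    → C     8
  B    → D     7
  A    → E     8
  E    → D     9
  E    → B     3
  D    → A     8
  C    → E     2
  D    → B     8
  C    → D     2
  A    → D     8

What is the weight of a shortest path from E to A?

17

Paths from E to A:
E→D→A: 9 + 8 = 17
E→B→D→A: 3 + 7 + 8 = 18
The minimum is 17.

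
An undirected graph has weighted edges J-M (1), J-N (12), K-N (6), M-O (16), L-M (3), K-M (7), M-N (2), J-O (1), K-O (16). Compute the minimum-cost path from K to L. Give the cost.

Comparing a few candidate routes:
K-O-J-M-L: 16 + 1 + 1 + 3 = 21
K-N-J-M-L: 6 + 12 + 1 + 3 = 22
K-M-L: 7 + 3 = 10
K-N-M-L: 6 + 2 + 3 = 11
The minimum is 10.

10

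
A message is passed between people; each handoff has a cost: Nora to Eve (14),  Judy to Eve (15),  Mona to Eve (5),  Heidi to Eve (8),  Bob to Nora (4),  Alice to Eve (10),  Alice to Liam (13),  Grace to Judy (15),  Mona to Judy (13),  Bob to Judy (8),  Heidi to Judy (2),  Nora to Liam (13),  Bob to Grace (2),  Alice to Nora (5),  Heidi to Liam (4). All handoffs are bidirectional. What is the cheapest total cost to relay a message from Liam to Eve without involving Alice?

12

Checking several routes:
Liam - Heidi - Judy - Eve: 4 + 2 + 15 = 21
Liam - Nora - Eve: 13 + 14 = 27
Liam - Heidi - Eve: 4 + 8 = 12
Liam - Heidi - Judy - Bob - Nora - Eve: 4 + 2 + 8 + 4 + 14 = 32
Liam - Heidi - Judy - Mona - Eve: 4 + 2 + 13 + 5 = 24
Best route has total 12.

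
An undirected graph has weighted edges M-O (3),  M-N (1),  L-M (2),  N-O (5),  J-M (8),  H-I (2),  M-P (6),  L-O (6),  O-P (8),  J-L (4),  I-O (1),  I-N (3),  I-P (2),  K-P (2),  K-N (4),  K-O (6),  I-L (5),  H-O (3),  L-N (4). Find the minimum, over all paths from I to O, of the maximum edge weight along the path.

1

Checking several routes:
I→P→K→N→M→O: max(2, 2, 4, 1, 3) = 4
I→P→K→N→L→M→O: max(2, 2, 4, 4, 2, 3) = 4
I→H→O: max(2, 3) = 3
I→O: max(1) = 1
I→N→M→O: max(3, 1, 3) = 3
The minimum achievable maximum is 1.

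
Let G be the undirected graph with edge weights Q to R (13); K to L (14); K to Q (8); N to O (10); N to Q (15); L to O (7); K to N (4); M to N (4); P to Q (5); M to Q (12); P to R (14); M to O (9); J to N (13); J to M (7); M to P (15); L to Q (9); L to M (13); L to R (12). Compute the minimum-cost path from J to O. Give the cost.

Comparing a few candidate routes:
J-M-N-O: 7 + 4 + 10 = 21
J-N-O: 13 + 10 = 23
J-M-O: 7 + 9 = 16
Shortest: 16.

16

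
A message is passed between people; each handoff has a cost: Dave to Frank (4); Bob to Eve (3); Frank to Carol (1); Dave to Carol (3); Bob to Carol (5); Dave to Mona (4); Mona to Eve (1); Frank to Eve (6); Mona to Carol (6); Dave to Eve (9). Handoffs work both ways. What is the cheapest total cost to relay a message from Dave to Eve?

5

A few of the Dave→Eve routes:
Dave→Frank→Eve: 4 + 6 = 10
Dave→Mona→Eve: 4 + 1 = 5
Dave→Carol→Frank→Eve: 3 + 1 + 6 = 10
Dave→Eve: 9
Shortest: 5.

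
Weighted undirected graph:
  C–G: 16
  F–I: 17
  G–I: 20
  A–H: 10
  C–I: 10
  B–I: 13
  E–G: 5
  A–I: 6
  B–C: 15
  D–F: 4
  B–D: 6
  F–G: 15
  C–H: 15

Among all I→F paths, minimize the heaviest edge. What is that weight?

A few of the I→F routes:
I -> A -> H -> C -> G -> F: max(6, 10, 15, 16, 15) = 16
I -> C -> B -> D -> F: max(10, 15, 6, 4) = 15
I -> C -> G -> F: max(10, 16, 15) = 16
I -> A -> H -> C -> B -> D -> F: max(6, 10, 15, 15, 6, 4) = 15
I -> B -> D -> F: max(13, 6, 4) = 13
I -> B -> C -> G -> F: max(13, 15, 16, 15) = 16
Smallest bottleneck: 13.

13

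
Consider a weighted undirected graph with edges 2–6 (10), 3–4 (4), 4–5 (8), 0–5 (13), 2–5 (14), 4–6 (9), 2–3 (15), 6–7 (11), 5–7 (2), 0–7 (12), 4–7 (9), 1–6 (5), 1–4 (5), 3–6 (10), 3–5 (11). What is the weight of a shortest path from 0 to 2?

27

Some routes from 0 to 2:
0 -> 7 -> 5 -> 2: 12 + 2 + 14 = 28
0 -> 7 -> 6 -> 2: 12 + 11 + 10 = 33
0 -> 5 -> 2: 13 + 14 = 27
Best route has total 27.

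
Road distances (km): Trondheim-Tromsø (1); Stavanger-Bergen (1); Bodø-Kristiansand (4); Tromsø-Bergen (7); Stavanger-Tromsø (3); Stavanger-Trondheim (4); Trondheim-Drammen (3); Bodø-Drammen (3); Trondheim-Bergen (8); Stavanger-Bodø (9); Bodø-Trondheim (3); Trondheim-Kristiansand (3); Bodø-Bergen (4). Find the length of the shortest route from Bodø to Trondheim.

3

Comparing a few candidate routes:
Bodø-Bergen-Stavanger-Tromsø-Trondheim: 4 + 1 + 3 + 1 = 9
Bodø-Bergen-Tromsø-Trondheim: 4 + 7 + 1 = 12
Bodø-Drammen-Trondheim: 3 + 3 = 6
Bodø-Kristiansand-Trondheim: 4 + 3 = 7
Bodø-Trondheim: 3
Bodø-Bergen-Stavanger-Trondheim: 4 + 1 + 4 = 9
Shortest: 3 km.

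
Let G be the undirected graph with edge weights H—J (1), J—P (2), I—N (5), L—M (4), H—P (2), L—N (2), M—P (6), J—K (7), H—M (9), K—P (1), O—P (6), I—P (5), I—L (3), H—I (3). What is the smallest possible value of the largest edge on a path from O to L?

Some routes from O to L:
O - P - J - H - I - N - L: max(6, 2, 1, 3, 5, 2) = 6
O - P - M - L: max(6, 6, 4) = 6
O - P - I - N - L: max(6, 5, 5, 2) = 6
O - P - J - H - I - L: max(6, 2, 1, 3, 3) = 6
O - P - H - I - N - L: max(6, 2, 3, 5, 2) = 6
O - P - H - I - L: max(6, 2, 3, 3) = 6
The minimum achievable maximum is 6.

6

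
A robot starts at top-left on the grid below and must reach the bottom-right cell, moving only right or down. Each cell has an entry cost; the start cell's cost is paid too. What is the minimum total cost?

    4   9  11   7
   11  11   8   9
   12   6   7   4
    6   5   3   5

Cheapest: r0c0→r0c1→r1c1→r2c1→r3c1→r3c2→r3c3
  4 + 9 + 11 + 6 + 5 + 3 + 5 = 43

43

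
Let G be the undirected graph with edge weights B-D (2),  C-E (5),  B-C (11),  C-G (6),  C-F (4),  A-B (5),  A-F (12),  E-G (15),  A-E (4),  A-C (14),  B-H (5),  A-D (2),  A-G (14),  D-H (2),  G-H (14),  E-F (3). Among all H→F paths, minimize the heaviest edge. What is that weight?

A few of the H→F routes:
H -> D -> A -> E -> F: max(2, 2, 4, 3) = 4
H -> B -> A -> E -> F: max(5, 5, 4, 3) = 5
H -> B -> D -> A -> E -> C -> F: max(5, 2, 2, 4, 5, 4) = 5
H -> B -> D -> A -> E -> F: max(5, 2, 2, 4, 3) = 5
H -> B -> A -> E -> C -> F: max(5, 5, 4, 5, 4) = 5
Best route has worst link 4.

4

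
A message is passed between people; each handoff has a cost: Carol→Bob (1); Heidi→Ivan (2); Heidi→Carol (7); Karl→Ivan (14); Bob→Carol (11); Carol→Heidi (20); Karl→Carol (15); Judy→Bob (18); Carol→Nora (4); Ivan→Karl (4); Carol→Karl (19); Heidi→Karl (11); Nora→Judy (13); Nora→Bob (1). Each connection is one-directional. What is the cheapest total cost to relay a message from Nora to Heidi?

32

Candidate routes:
Nora-Judy-Bob-Carol-Heidi: 13 + 18 + 11 + 20 = 62
Nora-Bob-Carol-Heidi: 1 + 11 + 20 = 32
The minimum is 32.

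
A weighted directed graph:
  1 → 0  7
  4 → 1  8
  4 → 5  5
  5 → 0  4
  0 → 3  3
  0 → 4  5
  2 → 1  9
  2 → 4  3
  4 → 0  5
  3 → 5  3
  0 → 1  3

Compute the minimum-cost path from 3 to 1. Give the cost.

10

Paths from 3 to 1:
3→5→0→4→1: 3 + 4 + 5 + 8 = 20
3→5→0→1: 3 + 4 + 3 = 10
The minimum is 10.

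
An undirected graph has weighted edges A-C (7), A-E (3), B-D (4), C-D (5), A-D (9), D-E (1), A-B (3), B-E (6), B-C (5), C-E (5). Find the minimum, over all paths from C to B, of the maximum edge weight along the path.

5

Checking several routes:
C -> D -> B: max(5, 4) = 5
C -> E -> D -> B: max(5, 1, 4) = 5
C -> B: max(5) = 5
C -> D -> E -> A -> B: max(5, 1, 3, 3) = 5
Best route has worst link 5.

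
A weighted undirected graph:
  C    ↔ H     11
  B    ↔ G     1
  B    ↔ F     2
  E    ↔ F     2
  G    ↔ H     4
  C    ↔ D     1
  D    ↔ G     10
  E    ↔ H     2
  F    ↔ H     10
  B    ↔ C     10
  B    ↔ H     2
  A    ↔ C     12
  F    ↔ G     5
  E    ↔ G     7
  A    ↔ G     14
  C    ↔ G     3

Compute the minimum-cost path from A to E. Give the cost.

Comparing a few candidate routes:
A→G→H→E: 14 + 4 + 2 = 20
A→G→B→F→E: 14 + 1 + 2 + 2 = 19
A→G→B→H→E: 14 + 1 + 2 + 2 = 19
A→C→G→H→E: 12 + 3 + 4 + 2 = 21
A→C→G→B→F→E: 12 + 3 + 1 + 2 + 2 = 20
A→C→G→B→H→E: 12 + 3 + 1 + 2 + 2 = 20
Shortest: 19.

19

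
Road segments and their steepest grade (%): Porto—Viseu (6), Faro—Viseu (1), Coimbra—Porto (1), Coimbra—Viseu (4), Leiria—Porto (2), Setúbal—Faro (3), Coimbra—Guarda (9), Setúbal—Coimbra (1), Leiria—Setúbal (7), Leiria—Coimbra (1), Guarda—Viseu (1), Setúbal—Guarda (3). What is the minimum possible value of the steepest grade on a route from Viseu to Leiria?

Checking several routes:
Viseu -> Coimbra -> Porto -> Leiria: max(4, 1, 2) = 4
Viseu -> Faro -> Setúbal -> Coimbra -> Leiria: max(1, 3, 1, 1) = 3
Viseu -> Guarda -> Setúbal -> Coimbra -> Porto -> Leiria: max(1, 3, 1, 1, 2) = 3
Viseu -> Faro -> Setúbal -> Coimbra -> Porto -> Leiria: max(1, 3, 1, 1, 2) = 3
Viseu -> Guarda -> Setúbal -> Coimbra -> Leiria: max(1, 3, 1, 1) = 3
Smallest bottleneck: 3%.

3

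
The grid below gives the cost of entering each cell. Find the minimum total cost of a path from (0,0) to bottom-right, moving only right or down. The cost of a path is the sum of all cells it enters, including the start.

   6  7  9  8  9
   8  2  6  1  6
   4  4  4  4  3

Take [0,0] → [0,1] → [1,1] → [1,2] → [1,3] → [2,3] → [2,4] for a total of 6 + 7 + 2 + 6 + 1 + 4 + 3 = 29.
(Top row then right column would cost 48.)

29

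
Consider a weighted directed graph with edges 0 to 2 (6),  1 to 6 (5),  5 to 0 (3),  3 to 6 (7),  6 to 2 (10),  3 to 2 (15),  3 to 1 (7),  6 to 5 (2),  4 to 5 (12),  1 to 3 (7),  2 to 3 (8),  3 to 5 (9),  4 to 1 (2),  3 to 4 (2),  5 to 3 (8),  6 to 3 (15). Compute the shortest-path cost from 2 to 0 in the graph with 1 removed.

20

Routes from 2 to 0 avoiding 1:
2-3-5-0: 8 + 9 + 3 = 20
2-3-6-5-0: 8 + 7 + 2 + 3 = 20
2-3-4-5-0: 8 + 2 + 12 + 3 = 25
The minimum is 20.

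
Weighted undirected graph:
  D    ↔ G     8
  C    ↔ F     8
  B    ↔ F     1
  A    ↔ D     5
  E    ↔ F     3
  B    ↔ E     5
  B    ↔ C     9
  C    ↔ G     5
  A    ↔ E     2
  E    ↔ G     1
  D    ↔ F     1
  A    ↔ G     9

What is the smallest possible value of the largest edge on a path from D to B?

1

A few of the D→B routes:
D - A - E - F - B: max(5, 2, 3, 1) = 5
D - F - E - B: max(1, 3, 5) = 5
D - A - E - B: max(5, 2, 5) = 5
D - F - B: max(1, 1) = 1
The minimum achievable maximum is 1.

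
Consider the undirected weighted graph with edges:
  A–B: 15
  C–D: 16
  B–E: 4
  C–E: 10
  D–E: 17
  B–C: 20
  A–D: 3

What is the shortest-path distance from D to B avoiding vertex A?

Paths from D to B avoiding A:
D - E - C - B: 17 + 10 + 20 = 47
D - C - B: 16 + 20 = 36
D - C - E - B: 16 + 10 + 4 = 30
D - E - B: 17 + 4 = 21
Shortest: 21.

21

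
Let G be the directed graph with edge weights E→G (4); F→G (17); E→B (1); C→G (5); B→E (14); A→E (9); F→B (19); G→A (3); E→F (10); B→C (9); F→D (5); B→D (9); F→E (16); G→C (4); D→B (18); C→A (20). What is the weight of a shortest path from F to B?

Comparing a few candidate routes:
F→E→B: 16 + 1 = 17
F→B: 19
F→D→B: 5 + 18 = 23
Best route has total 17.

17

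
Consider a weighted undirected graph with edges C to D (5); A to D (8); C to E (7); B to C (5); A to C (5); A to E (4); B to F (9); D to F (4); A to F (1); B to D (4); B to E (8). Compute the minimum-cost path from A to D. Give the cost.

Some routes from A to D:
A-C-D: 5 + 5 = 10
A-F-D: 1 + 4 = 5
A-F-B-D: 1 + 9 + 4 = 14
A-C-B-D: 5 + 5 + 4 = 14
A-D: 8
Best route has total 5.

5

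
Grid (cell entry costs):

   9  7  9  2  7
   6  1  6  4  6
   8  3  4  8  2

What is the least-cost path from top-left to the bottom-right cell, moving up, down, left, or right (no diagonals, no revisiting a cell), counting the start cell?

33

Best path: [0,0] → [1,0] → [1,1] → [2,1] → [2,2] → [2,3] → [2,4]
Cost: 9 + 6 + 1 + 3 + 4 + 8 + 2 = 33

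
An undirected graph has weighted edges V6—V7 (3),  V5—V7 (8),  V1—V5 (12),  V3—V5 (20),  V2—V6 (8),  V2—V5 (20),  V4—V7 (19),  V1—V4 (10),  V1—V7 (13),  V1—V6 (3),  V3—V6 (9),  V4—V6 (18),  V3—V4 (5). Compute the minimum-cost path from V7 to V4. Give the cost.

A few of the V7→V4 routes:
V7-V6-V1-V4: 3 + 3 + 10 = 16
V7-V4: 19
V7-V6-V3-V4: 3 + 9 + 5 = 17
The minimum is 16.

16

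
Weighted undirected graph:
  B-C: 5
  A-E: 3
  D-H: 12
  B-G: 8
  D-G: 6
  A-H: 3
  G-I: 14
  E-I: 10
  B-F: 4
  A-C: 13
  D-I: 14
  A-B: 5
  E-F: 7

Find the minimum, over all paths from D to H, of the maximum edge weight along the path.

8

A few of the D→H routes:
D → G → B → F → E → A → H: max(6, 8, 4, 7, 3, 3) = 8
D → H: max(12) = 12
D → G → B → A → H: max(6, 8, 5, 3) = 8
Best route has worst link 8.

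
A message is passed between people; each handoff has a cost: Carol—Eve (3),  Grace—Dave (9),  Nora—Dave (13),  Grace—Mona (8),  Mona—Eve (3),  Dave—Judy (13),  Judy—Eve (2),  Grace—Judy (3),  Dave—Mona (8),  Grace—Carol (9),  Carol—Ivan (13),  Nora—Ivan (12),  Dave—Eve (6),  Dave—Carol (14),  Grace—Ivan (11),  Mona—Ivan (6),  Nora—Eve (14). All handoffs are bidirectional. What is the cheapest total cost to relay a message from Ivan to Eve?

Comparing a few candidate routes:
Ivan → Grace → Mona → Eve: 11 + 8 + 3 = 22
Ivan → Carol → Eve: 13 + 3 = 16
Ivan → Grace → Judy → Eve: 11 + 3 + 2 = 16
Ivan → Mona → Dave → Eve: 6 + 8 + 6 = 20
Ivan → Mona → Eve: 6 + 3 = 9
Ivan → Mona → Grace → Judy → Eve: 6 + 8 + 3 + 2 = 19
Shortest: 9.

9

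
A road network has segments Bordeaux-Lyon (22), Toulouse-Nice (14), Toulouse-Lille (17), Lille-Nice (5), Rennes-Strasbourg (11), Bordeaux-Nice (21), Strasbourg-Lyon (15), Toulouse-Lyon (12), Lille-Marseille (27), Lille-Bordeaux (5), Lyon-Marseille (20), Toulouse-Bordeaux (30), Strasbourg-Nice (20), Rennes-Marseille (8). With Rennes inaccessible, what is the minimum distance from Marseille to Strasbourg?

35

A few of the Marseille→Strasbourg routes:
Marseille→Lille→Toulouse→Lyon→Strasbourg: 27 + 17 + 12 + 15 = 71
Marseille→Lille→Bordeaux→Lyon→Strasbourg: 27 + 5 + 22 + 15 = 69
Marseille→Lyon→Bordeaux→Lille→Nice→Strasbourg: 20 + 22 + 5 + 5 + 20 = 72
Marseille→Lyon→Toulouse→Nice→Strasbourg: 20 + 12 + 14 + 20 = 66
Marseille→Lille→Nice→Strasbourg: 27 + 5 + 20 = 52
Marseille→Lyon→Strasbourg: 20 + 15 = 35
The minimum is 35.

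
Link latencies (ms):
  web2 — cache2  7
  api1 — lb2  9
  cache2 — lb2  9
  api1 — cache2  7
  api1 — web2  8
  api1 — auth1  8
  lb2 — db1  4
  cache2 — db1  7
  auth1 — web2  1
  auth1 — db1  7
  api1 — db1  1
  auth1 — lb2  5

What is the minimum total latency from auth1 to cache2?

Checking several routes:
auth1 - web2 - cache2: 1 + 7 = 8
auth1 - lb2 - cache2: 5 + 9 = 14
auth1 - db1 - api1 - cache2: 7 + 1 + 7 = 15
auth1 - web2 - api1 - cache2: 1 + 8 + 7 = 16
auth1 - api1 - cache2: 8 + 7 = 15
auth1 - db1 - cache2: 7 + 7 = 14
Best route has total 8 ms.

8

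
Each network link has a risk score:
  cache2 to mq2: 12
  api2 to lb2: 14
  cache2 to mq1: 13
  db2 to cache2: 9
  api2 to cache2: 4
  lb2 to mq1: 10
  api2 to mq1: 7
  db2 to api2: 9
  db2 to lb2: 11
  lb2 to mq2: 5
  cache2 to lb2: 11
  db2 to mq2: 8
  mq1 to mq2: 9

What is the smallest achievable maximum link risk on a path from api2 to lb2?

A few of the api2→lb2 routes:
api2 -> cache2 -> db2 -> mq2 -> lb2: max(4, 9, 8, 5) = 9
api2 -> mq1 -> lb2: max(7, 10) = 10
api2 -> cache2 -> db2 -> mq2 -> mq1 -> lb2: max(4, 9, 8, 9, 10) = 10
api2 -> db2 -> mq2 -> lb2: max(9, 8, 5) = 9
api2 -> mq1 -> mq2 -> lb2: max(7, 9, 5) = 9
The minimum achievable maximum is 9.

9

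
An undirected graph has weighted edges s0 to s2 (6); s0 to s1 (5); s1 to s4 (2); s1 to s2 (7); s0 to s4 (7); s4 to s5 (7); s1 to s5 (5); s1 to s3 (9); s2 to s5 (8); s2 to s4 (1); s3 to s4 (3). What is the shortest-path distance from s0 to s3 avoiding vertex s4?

Candidate routes:
s0 → s2 → s5 → s1 → s3: 6 + 8 + 5 + 9 = 28
s0 → s2 → s1 → s3: 6 + 7 + 9 = 22
s0 → s1 → s3: 5 + 9 = 14
The minimum is 14.

14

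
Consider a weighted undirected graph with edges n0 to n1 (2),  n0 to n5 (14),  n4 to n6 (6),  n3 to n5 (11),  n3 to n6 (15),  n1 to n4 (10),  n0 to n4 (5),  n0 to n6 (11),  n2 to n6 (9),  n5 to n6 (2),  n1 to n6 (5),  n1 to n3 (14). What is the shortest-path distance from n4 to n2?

Comparing a few candidate routes:
n4→n0→n1→n6→n2: 5 + 2 + 5 + 9 = 21
n4→n6→n2: 6 + 9 = 15
n4→n1→n6→n2: 10 + 5 + 9 = 24
Shortest: 15.

15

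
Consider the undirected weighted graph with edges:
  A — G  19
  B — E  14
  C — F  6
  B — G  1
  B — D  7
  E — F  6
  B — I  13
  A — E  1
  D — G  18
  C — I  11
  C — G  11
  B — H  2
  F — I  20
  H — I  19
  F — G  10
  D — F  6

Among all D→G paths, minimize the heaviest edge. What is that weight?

7

Some routes from D to G:
D→F→G: max(6, 10) = 10
D→F→C→G: max(6, 6, 11) = 11
D→B→G: max(7, 1) = 7
D→F→C→I→B→G: max(6, 6, 11, 13, 1) = 13
Best route has worst link 7.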